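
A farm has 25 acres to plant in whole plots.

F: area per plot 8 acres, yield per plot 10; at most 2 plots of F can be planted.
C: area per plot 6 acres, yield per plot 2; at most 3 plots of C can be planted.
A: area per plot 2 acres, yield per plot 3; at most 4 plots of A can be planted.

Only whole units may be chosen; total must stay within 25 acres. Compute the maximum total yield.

Take 2×F and 4×A: area 24 ≤ 25, yield 2·10 + 4·3 = 32.
A has the best ratio (3/2) and is taken to its limit of 4; remaining capacity is filled optimally with the others.

32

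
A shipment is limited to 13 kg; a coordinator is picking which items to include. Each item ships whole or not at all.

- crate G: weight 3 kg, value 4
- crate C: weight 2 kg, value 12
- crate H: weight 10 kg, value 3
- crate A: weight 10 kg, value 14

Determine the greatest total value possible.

This is an integer program with binary decision variables.
Take crate C and crate A: weight 2 + 10 = 12 ≤ 13, value 12 + 14 = 26.
No other feasible combination does better.

26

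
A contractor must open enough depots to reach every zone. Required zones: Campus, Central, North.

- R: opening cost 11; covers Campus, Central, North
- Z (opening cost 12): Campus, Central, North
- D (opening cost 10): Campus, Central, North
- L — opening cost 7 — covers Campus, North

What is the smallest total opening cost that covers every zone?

This is a weighted set-cover instance.
D alone covers Campus, Central, North — every zone.
Total opening cost: 10.
No cover costs less than 10.

10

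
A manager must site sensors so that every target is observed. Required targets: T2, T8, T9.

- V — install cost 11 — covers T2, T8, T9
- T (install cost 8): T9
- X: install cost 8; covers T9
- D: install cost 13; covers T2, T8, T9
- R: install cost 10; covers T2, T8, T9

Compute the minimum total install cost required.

This is a weighted set-cover instance.
R alone covers T2, T8, T9 — every target.
Total install cost: 10.
No cover costs less than 10.

10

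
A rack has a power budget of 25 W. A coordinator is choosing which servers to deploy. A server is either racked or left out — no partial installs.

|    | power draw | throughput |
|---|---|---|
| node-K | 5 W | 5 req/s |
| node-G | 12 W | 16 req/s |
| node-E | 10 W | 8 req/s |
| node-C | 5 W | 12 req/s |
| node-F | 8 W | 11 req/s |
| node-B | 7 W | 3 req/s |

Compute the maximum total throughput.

node-K + node-G + node-F: power draw 5 + 12 + 8 = 25 ≤ 25, throughput 5 + 16 + 11 = 32.
node-G + node-C + node-F: power draw 12 + 5 + 8 = 25 ≤ 25, throughput 16 + 12 + 11 = 39.
node-K + node-G + node-C: power draw 5 + 12 + 5 = 22 ≤ 25, throughput 5 + 16 + 12 = 33.
Best is node-G, node-C, and node-F with total throughput 39.

39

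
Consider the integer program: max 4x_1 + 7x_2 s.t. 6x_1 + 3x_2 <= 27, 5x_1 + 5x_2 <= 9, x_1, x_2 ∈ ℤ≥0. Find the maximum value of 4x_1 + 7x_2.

(x_1,x_2)=(0,1): 6·0+3·1=3≤27, 5·0+5·1=5≤9, objective 7.
(x_1,x_2)=(1,0): 6·1+3·0=6≤27, 5·1+5·0=5≤9, objective 4.
(x_1,x_2)=(0,0): 6·0+3·0=0≤27, 5·0+5·0=0≤9, objective 0.
The best lattice point is (0,1), giving 7.

7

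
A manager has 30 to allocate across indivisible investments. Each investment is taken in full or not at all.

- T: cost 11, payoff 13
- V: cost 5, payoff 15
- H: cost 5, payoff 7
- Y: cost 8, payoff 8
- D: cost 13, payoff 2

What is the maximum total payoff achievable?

Allowing fractional choices, the relaxed optimum would be about 43.2, but investments are indivisible.
T + V + H + Y: cost 11 + 5 + 5 + 8 = 29 ≤ 30, payoff 13 + 15 + 7 + 8 = 43.
T + V + Y: cost 11 + 5 + 8 = 24 ≤ 30, payoff 13 + 15 + 8 = 36.
T + V + H: cost 11 + 5 + 5 = 21 ≤ 30, payoff 13 + 15 + 7 = 35.
Best is T, V, H, and Y with total payoff 43.

43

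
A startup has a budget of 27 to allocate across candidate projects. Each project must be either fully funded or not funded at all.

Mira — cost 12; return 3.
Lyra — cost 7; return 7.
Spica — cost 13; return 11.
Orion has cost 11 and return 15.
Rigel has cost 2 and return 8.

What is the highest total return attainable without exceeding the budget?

Allowing fractional choices, the relaxed optimum would be about 35.9, but projects are indivisible.
Lyra + Spica + Rigel: cost 7 + 13 + 2 = 22 ≤ 27, return 7 + 11 + 8 = 26.
Lyra + Orion + Rigel: cost 7 + 11 + 2 = 20 ≤ 27, return 7 + 15 + 8 = 30.
Spica + Orion + Rigel: cost 13 + 11 + 2 = 26 ≤ 27, return 11 + 15 + 8 = 34.
Best is Spica, Orion, and Rigel with total return 34.

34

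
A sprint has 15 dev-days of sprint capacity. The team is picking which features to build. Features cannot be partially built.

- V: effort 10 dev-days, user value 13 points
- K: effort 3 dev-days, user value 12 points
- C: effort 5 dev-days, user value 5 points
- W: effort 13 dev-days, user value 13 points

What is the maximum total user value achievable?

25

Allowing fractional choices, the relaxed optimum would be about 27.0, but features are indivisible.
V + K: effort 10 + 3 = 13 ≤ 15, user value 13 + 12 = 25.
V + C: effort 10 + 5 = 15 ≤ 15, user value 13 + 5 = 18.
K + C: effort 3 + 5 = 8 ≤ 15, user value 12 + 5 = 17.
Best is V and K with total user value 25.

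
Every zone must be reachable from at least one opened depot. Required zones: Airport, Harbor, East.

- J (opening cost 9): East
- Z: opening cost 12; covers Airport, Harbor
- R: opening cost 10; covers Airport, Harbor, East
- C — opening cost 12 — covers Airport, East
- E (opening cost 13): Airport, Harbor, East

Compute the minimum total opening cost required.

10

R alone covers Airport, Harbor, East — every zone.
Total opening cost: 10.
No cover costs less than 10.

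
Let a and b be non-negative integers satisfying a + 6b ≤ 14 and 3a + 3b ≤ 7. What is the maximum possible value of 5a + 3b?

(a,b)=(2,0) is feasible, giving 10.
(a,b)=(1,1) is feasible, giving 8.
(a,b)=(1,0) is feasible, giving 5.
Maximum is 10 at (a,b)=(2,0).

10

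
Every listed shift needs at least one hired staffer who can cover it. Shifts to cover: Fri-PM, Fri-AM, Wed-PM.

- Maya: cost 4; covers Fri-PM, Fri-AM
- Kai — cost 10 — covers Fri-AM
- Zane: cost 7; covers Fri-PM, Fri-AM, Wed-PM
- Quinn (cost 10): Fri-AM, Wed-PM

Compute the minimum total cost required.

7

The greedy cost-per-new-shift heuristic would pick Maya and Zane for 11, but a cheaper cover exists.
Zane alone covers Fri-PM, Fri-AM, Wed-PM — every shift.
Total cost: 7.
No cover costs less than 7.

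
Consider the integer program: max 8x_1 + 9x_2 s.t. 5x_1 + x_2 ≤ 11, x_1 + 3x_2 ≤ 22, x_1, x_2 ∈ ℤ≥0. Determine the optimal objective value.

63

The continuous relaxation peaks at (0.786, 7.07) with value 69.93; rounding to a feasible lattice point costs some objective.
(x_1,x_2)=(0,7): 5·0+1·7=7≤11, 1·0+3·7=21≤22, objective 63.
(x_1,x_2)=(1,6): 5·1+1·6=11≤11, 1·1+3·6=19≤22, objective 62.
(x_1,x_2)=(0,6): 5·0+1·6=6≤11, 1·0+3·6=18≤22, objective 54.
No feasible integer point exceeds 63.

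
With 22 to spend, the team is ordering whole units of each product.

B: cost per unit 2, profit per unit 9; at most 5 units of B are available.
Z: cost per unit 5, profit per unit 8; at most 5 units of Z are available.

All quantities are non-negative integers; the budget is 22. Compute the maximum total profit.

This is a bounded integer knapsack.
B has the best ratio (9/2); taking only B gives at most 5×9 = 45 (stopped by the supply cap of 5).
Mixing does better — 5×B and 2×Z: cost 20 ≤ 22, profit 5·9 + 2·8 = 61.

61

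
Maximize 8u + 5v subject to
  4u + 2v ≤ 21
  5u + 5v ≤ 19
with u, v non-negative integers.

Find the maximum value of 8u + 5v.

(u,v)=(3,0): 4·3+2·0=12≤21, 5·3+5·0=15≤19, objective 24.
(u,v)=(2,1): 4·2+2·1=10≤21, 5·2+5·1=15≤19, objective 21.
Maximum is 24 at (u,v)=(3,0).

24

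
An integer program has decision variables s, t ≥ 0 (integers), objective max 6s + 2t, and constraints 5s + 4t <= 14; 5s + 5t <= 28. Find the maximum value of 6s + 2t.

14

The continuous relaxation peaks at (2.8, 0) with value 16.80; rounding to a feasible lattice point costs some objective.
(s,t)=(2,1): 5·2+4·1=14≤14, 5·2+5·1=15≤28, objective 14.
(s,t)=(2,0): 5·2+4·0=10≤14, 5·2+5·0=10≤28, objective 12.
(s,t)=(1,2): 5·1+4·2=13≤14, 5·1+5·2=15≤28, objective 10.
The best lattice point is (2,1), giving 14.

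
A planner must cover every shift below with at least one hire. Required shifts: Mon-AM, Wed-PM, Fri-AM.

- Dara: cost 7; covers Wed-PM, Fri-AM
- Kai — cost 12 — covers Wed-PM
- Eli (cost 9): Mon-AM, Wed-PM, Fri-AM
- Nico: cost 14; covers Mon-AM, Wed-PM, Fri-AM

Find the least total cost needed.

9

Eli alone covers Mon-AM, Wed-PM, Fri-AM — every shift.
Total cost: 9.
No cover costs less than 9.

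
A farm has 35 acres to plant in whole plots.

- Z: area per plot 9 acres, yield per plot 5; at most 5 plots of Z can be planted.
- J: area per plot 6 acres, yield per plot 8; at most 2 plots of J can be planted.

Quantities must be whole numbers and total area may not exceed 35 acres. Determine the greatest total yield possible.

26

Take 2×Z and 2×J: area 30 ≤ 35, yield 2·5 + 2·8 = 26.
J has the best ratio (8/6) and is taken to its limit of 2; remaining capacity is filled optimally with the others.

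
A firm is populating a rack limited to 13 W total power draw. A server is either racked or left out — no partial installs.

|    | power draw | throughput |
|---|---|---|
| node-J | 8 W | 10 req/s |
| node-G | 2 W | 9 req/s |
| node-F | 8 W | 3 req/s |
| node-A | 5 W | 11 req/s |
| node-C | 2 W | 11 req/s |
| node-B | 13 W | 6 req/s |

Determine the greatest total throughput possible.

Take node-G, node-A, and node-C: power draw 2 + 5 + 2 = 9 ≤ 13, throughput 9 + 11 + 11 = 31.
No other feasible combination does better.

31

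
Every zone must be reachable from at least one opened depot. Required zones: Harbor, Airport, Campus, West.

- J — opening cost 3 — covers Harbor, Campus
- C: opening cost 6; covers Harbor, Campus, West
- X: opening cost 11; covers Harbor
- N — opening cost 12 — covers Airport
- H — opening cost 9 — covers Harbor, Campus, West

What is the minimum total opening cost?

The greedy cost-per-new-zone heuristic would pick J, C, and N for 21, but a cheaper cover exists.
Choose C and N: together they cover Harbor, Airport, Campus, West — every zone.
Total opening cost: 6 + 12 = 18.
No cover costs less than 18.

18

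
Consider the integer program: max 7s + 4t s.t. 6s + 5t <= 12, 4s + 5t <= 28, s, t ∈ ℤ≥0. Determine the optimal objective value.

14

(s,t)=(2,0): 6·2+5·0=12≤12, 4·2+5·0=8≤28, objective 14.
(s,t)=(1,1): 6·1+5·1=11≤12, 4·1+5·1=9≤28, objective 11.
(s,t)=(1,0): 6·1+5·0=6≤12, 4·1+5·0=4≤28, objective 7.
Maximum is 14 at (s,t)=(2,0).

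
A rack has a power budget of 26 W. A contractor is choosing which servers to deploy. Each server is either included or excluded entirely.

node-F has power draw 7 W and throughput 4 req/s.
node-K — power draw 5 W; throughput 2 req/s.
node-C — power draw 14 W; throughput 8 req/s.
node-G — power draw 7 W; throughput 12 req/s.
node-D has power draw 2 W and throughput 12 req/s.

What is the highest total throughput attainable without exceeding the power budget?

node-F + node-K + node-G + node-D: power draw 7 + 5 + 7 + 2 = 21 ≤ 26, throughput 4 + 2 + 12 + 12 = 30.
node-F + node-G + node-D: power draw 7 + 7 + 2 = 16 ≤ 26, throughput 4 + 12 + 12 = 28.
node-C + node-G + node-D: power draw 14 + 7 + 2 = 23 ≤ 26, throughput 8 + 12 + 12 = 32.
Best is node-C, node-G, and node-D with total throughput 32.

32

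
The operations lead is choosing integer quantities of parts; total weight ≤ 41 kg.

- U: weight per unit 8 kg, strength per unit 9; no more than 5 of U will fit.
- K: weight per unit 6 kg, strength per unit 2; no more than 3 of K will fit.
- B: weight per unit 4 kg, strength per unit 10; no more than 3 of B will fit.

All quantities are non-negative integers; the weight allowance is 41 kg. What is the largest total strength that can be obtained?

3×U and 3×B: weight 36 ≤ 41, strength 3·9 + 3·10 = 57.
4×U and 2×B: weight 40 ≤ 41, strength 4·9 + 2·10 = 56.
Best is 57.

57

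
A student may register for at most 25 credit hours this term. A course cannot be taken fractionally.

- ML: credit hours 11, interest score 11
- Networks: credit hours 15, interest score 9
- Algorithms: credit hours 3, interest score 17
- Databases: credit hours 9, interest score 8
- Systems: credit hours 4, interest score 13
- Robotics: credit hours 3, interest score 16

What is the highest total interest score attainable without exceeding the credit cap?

Allowing fractional choices, the relaxed optimum would be about 60.6, but courses are indivisible.
ML + Algorithms + Systems + Robotics: credit hours 11 + 3 + 4 + 3 = 21 ≤ 25, interest score 11 + 17 + 13 + 16 = 57.
Networks + Algorithms + Systems + Robotics: credit hours 15 + 3 + 4 + 3 = 25 ≤ 25, interest score 9 + 17 + 13 + 16 = 55.
Algorithms + Databases + Systems + Robotics: credit hours 3 + 9 + 4 + 3 = 19 ≤ 25, interest score 17 + 8 + 13 + 16 = 54.
Best is ML, Algorithms, Systems, and Robotics with total interest score 57.

57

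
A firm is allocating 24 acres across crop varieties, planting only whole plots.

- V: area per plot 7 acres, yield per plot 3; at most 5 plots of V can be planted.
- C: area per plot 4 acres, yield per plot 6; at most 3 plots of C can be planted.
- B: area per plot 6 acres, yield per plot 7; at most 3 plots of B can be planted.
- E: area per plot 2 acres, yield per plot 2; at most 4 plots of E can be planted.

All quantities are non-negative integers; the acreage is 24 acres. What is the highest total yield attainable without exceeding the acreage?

32

C has the best ratio (6/4); taking only C gives at most 3×6 = 18 (stopped by the supply cap of 3).
Mixing does better — 3×C and 2×B: area 24 ≤ 24, yield 3·6 + 2·7 = 32.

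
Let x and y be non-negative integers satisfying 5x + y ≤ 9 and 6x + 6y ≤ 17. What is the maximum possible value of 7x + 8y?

16

Relaxing integrality, the LP optimum is 22.67 at (x,y) = (0, 2.83), which is not an integer point.
(x,y)=(0,2): 5·0+1·2=2≤9, 6·0+6·2=12≤17, objective 16.
(x,y)=(1,1): 5·1+1·1=6≤9, 6·1+6·1=12≤17, objective 15.
(x,y)=(0,1): 5·0+1·1=1≤9, 6·0+6·1=6≤17, objective 8.
No feasible integer point exceeds 16.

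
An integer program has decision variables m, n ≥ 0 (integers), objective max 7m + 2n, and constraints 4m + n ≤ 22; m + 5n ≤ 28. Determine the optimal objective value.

39

Relaxing integrality, the LP optimum is 39.68 at (m,n) = (4.32, 4.74), which is not an integer point.
(m,n)=(5,2): 4·5+1·2=22≤22, 1·5+5·2=15≤28, objective 39.
(m,n)=(5,1): 4·5+1·1=21≤22, 1·5+5·1=10≤28, objective 37.
Maximum is 39 at (m,n)=(5,2).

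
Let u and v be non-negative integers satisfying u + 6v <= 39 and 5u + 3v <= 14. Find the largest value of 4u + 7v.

28

Relaxing integrality, the LP optimum is 32.67 at (u,v) = (0, 4.67), which is not an integer point.
(u,v)=(0,4): 1·0+6·4=24≤39, 5·0+3·4=12≤14, objective 28.
(u,v)=(1,3): 1·1+6·3=19≤39, 5·1+3·3=14≤14, objective 25.
Maximum is 28 at (u,v)=(0,4).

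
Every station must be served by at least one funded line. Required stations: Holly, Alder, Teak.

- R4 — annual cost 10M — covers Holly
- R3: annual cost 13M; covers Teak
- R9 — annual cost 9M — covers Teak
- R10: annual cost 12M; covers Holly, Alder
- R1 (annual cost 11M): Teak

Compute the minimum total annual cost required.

21

Choose R9 and R10: together they cover Holly, Alder, Teak — every station.
Total annual cost: 9 + 12 = 21.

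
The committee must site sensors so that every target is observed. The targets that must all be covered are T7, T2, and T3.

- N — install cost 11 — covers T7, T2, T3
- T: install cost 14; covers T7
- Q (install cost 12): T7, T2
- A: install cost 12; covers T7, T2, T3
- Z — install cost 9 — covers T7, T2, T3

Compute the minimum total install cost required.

9

Z alone covers T7, T2, T3 — every target.
Total install cost: 9.
No cover costs less than 9.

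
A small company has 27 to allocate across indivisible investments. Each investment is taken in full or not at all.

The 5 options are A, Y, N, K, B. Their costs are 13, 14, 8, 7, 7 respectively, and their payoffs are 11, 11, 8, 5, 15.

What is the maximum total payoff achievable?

31

Allowing fractional choices, the relaxed optimum would be about 33.2, but investments are indivisible.
A + B: cost 13 + 7 = 20 ≤ 27, payoff 11 + 15 = 26.
A + K + B: cost 13 + 7 + 7 = 27 ≤ 27, payoff 11 + 5 + 15 = 31.
N + K + B: cost 8 + 7 + 7 = 22 ≤ 27, payoff 8 + 5 + 15 = 28.
Best is A, K, and B with total payoff 31.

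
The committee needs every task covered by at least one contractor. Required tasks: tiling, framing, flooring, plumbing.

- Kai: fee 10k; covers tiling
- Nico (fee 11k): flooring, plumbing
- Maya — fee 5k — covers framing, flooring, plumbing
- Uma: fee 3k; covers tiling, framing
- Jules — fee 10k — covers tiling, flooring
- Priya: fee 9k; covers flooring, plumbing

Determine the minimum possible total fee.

Choose Maya and Uma: together they cover tiling, framing, flooring, plumbing — every task.
Total fee: 5 + 3 = 8.

8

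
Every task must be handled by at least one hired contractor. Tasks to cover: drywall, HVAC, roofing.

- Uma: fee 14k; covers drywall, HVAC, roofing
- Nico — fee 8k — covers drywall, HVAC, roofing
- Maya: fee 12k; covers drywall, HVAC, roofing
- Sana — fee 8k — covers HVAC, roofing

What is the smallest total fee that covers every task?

This is a weighted set-cover instance.
Nico alone covers drywall, HVAC, roofing — every task.
Total fee: 8.

8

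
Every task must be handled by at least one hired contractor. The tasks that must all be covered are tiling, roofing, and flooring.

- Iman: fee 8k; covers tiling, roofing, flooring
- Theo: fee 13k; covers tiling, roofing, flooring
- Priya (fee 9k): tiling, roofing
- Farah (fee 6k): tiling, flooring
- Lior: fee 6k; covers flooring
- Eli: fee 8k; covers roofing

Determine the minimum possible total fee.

8

Iman alone covers tiling, roofing, flooring — every task.
Total fee: 8.
No cover costs less than 8.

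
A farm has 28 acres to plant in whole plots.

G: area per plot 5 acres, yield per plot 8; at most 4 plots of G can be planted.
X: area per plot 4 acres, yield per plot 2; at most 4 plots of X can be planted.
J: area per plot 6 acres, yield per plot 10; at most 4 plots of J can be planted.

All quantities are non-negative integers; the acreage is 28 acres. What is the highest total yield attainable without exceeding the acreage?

J has the best ratio (10/6); taking only J gives at most 4×10 = 40 (stopped by the area limit).
Mixing does better — 2×G and 3×J: area 28 ≤ 28, yield 2·8 + 3·10 = 46.

46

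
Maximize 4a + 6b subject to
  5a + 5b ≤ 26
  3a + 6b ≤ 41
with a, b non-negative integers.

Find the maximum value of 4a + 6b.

30

Relaxing integrality, the LP optimum is 31.20 at (a,b) = (0, 5.2), which is not an integer point.
(a,b)=(0,5): 5·0+5·5=25≤26, 3·0+6·5=30≤41, objective 30.
(a,b)=(1,4): 5·1+5·4=25≤26, 3·1+6·4=27≤41, objective 28.
(a,b)=(0,4): 5·0+5·4=20≤26, 3·0+6·4=24≤41, objective 24.
No feasible integer point exceeds 30.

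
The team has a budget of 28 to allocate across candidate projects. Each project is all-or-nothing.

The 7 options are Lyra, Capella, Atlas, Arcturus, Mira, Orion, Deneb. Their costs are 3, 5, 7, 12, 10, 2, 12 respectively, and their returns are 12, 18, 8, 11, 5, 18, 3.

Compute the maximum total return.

Take Lyra, Capella, Atlas, Mira, and Orion: cost 3 + 5 + 7 + 10 + 2 = 27 ≤ 28, return 12 + 18 + 8 + 5 + 18 = 61.
No other feasible combination does better.

61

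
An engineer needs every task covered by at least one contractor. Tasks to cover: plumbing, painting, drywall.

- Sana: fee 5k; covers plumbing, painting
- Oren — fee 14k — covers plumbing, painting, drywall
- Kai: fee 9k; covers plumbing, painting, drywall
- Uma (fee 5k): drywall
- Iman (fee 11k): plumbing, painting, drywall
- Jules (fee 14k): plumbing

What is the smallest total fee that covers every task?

9

This is an integer covering problem.
The greedy cost-per-new-task heuristic would pick Sana and Uma for 10, but a cheaper cover exists.
Kai alone covers plumbing, painting, drywall — every task.
Total fee: 9.
No cover costs less than 9.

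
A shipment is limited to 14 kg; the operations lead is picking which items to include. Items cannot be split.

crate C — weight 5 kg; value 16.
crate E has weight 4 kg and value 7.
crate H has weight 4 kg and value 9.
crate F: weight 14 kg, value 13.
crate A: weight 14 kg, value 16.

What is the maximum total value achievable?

32

Take crate C, crate E, and crate H: weight 5 + 4 + 4 = 13 ≤ 14, value 16 + 7 + 9 = 32.
No other feasible combination does better.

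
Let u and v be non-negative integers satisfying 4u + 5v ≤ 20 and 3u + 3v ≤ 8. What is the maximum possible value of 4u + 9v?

(u,v)=(0,2): 4·0+5·2=10≤20, 3·0+3·2=6≤8, objective 18.
(u,v)=(1,1): 4·1+5·1=9≤20, 3·1+3·1=6≤8, objective 13.
(u,v)=(0,1): 4·0+5·1=5≤20, 3·0+3·1=3≤8, objective 9.
No feasible integer point exceeds 18.

18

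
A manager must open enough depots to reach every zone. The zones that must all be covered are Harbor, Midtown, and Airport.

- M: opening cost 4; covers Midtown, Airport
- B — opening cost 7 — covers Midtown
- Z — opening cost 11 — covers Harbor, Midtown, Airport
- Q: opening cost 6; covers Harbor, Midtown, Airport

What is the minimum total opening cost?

The greedy cost-per-new-zone heuristic would pick M and Q for 10, but a cheaper cover exists.
Q alone covers Harbor, Midtown, Airport — every zone.
Total opening cost: 6.
No cover costs less than 6.

6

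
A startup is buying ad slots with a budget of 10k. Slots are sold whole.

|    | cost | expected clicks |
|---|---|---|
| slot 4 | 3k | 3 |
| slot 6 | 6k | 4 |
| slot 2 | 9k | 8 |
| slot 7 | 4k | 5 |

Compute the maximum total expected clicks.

9

Allowing fractional choices, the relaxed optimum would be about 10.7, but ad slots are indivisible.
slot 2: cost 9 ≤ 10, expected clicks 8.
slot 6 + slot 7: cost 6 + 4 = 10 ≤ 10, expected clicks 4 + 5 = 9.
slot 4 + slot 7: cost 3 + 4 = 7 ≤ 10, expected clicks 3 + 5 = 8.
Best is slot 6 and slot 7 with total expected clicks 9.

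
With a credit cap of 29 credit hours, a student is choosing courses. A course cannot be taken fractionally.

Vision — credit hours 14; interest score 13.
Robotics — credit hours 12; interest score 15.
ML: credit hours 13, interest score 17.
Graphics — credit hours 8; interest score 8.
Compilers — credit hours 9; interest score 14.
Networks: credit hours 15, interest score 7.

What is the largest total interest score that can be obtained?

Robotics + ML: credit hours 12 + 13 = 25 ≤ 29, interest score 15 + 17 = 32.
ML + Compilers: credit hours 13 + 9 = 22 ≤ 29, interest score 17 + 14 = 31.
Robotics + Graphics + Compilers: credit hours 12 + 8 + 9 = 29 ≤ 29, interest score 15 + 8 + 14 = 37.
Best is Robotics, Graphics, and Compilers with total interest score 37.

37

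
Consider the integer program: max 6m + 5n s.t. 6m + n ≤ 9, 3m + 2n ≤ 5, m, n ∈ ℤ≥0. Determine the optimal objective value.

11

Relaxing integrality, the LP optimum is 12.50 at (m,n) = (0, 2.5), which is not an integer point.
(m,n)=(1,1): 6·1+1·1=7≤9, 3·1+2·1=5≤5, objective 11.
(m,n)=(0,2): 6·0+1·2=2≤9, 3·0+2·2=4≤5, objective 10.
(m,n)=(1,0): 6·1+1·0=6≤9, 3·1+2·0=3≤5, objective 6.
No feasible integer point exceeds 11.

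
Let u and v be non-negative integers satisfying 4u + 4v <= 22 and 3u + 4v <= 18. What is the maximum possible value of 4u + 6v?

26

(u,v)=(2,3) is feasible, giving 26.
(u,v)=(0,4) is feasible, giving 24.
(u,v)=(3,2) is feasible, giving 24.
No feasible integer point exceeds 26.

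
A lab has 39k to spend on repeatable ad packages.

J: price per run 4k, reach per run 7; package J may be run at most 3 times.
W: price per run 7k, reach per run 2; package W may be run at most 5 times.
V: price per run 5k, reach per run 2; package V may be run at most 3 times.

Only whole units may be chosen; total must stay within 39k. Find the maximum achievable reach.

3×J, 1×W, and 3×V: price 34 ≤ 39, reach 3·7 + 1·2 + 3·2 = 29.
3×J, 2×W, and 2×V: price 36 ≤ 39, reach 3·7 + 2·2 + 2·2 = 29.
Best is 29.

29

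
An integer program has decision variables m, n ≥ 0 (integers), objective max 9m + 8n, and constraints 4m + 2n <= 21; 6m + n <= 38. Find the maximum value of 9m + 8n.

80

Relaxing integrality, the LP optimum is 84.00 at (m,n) = (0, 10.5), which is not an integer point.
(m,n)=(0,10): 4·0+2·10=20≤21, 6·0+1·10=10≤38, objective 80.
(m,n)=(0,9): 4·0+2·9=18≤21, 6·0+1·9=9≤38, objective 72.
Maximum is 80 at (m,n)=(0,10).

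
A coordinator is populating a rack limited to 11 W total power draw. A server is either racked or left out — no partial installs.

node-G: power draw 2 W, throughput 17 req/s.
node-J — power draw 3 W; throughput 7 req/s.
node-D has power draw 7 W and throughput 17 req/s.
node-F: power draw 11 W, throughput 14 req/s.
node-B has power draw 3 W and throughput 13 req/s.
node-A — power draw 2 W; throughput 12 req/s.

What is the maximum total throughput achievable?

Take node-G, node-J, node-B, and node-A: power draw 2 + 3 + 3 + 2 = 10 ≤ 11, throughput 17 + 7 + 13 + 12 = 49.
No other feasible combination does better.

49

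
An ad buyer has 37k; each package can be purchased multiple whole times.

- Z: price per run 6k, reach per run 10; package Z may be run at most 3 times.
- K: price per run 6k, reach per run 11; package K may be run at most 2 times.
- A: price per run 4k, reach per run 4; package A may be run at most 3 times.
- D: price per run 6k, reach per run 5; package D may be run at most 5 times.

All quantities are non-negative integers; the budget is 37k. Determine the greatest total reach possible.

57

3×Z, 2×K, and 1×A: price 34 ≤ 37, reach 3·10 + 2·11 + 1·4 = 56.
3×Z, 2×K, and 1×D: price 36 ≤ 37, reach 3·10 + 2·11 + 1·5 = 57.
Best is 57.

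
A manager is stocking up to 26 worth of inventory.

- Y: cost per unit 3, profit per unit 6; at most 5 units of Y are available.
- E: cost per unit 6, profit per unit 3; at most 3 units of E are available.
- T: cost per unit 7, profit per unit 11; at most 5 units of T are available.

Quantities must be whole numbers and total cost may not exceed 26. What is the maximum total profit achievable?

46

This is a bounded integer knapsack.
Y has the best ratio (6/3); taking only Y gives at most 5×6 = 30 (stopped by the supply cap of 5).
Mixing does better — 4×Y and 2×T: cost 26 ≤ 26, profit 4·6 + 2·11 = 46.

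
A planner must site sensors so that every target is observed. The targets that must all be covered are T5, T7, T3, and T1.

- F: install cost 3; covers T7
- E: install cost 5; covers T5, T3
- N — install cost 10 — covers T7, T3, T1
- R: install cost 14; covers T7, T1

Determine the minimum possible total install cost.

15

The greedy cost-per-new-target heuristic would pick E, F, and N for 18, but a cheaper cover exists.
Choose E and N: together they cover T5, T7, T3, T1 — every target.
Total install cost: 5 + 10 = 15.
No cover costs less than 15.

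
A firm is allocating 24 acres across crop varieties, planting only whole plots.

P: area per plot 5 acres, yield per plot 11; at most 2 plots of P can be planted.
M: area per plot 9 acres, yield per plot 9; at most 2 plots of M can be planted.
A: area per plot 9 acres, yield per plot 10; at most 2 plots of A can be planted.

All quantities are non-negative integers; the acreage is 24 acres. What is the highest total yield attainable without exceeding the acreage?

32

2×P and 1×A: area 19 ≤ 24, yield 2·11 + 1·10 = 32.
1×P and 2×A: area 23 ≤ 24, yield 1·11 + 2·10 = 31.
Best is 32.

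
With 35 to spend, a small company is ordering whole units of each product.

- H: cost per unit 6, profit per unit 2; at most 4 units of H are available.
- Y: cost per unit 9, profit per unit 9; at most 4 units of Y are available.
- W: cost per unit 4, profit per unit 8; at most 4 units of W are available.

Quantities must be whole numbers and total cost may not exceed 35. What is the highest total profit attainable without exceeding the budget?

50

Take 2×Y and 4×W: cost 34 ≤ 35, profit 2·9 + 4·8 = 50.
W has the best ratio (8/4) and is taken to its limit of 4; remaining capacity is filled optimally with the others.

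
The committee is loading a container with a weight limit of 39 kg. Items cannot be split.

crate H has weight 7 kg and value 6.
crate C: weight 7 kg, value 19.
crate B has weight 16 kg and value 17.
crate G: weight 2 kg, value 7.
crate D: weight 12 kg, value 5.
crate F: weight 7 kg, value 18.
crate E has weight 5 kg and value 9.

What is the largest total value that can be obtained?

crate H + crate C + crate B + crate G + crate F: weight 7 + 7 + 16 + 2 + 7 = 39 ≤ 39, value 6 + 19 + 17 + 7 + 18 = 67.
crate C + crate B + crate G + crate F + crate E: weight 7 + 16 + 2 + 7 + 5 = 37 ≤ 39, value 19 + 17 + 7 + 18 + 9 = 70.
Best is crate C, crate B, crate G, crate F, and crate E with total value 70.

70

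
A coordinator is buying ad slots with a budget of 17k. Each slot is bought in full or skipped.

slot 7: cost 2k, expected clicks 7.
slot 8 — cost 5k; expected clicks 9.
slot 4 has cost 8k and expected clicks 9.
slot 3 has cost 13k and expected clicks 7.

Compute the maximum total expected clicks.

25

Allowing fractional choices, the relaxed optimum would be about 26.1, but ad slots are indivisible.
slot 7 + slot 8 + slot 4: cost 2 + 5 + 8 = 15 ≤ 17, expected clicks 7 + 9 + 9 = 25.
slot 7 + slot 8: cost 2 + 5 = 7 ≤ 17, expected clicks 7 + 9 = 16.
slot 8 + slot 4: cost 5 + 8 = 13 ≤ 17, expected clicks 9 + 9 = 18.
Best is slot 7, slot 8, and slot 4 with total expected clicks 25.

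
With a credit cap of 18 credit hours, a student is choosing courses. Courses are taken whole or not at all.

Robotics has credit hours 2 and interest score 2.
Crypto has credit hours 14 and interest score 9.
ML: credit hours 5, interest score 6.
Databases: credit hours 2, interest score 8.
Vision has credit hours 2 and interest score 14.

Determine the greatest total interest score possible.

31

Take Crypto, Databases, and Vision: credit hours 14 + 2 + 2 = 18 ≤ 18, interest score 9 + 8 + 14 = 31.
No other feasible combination does better.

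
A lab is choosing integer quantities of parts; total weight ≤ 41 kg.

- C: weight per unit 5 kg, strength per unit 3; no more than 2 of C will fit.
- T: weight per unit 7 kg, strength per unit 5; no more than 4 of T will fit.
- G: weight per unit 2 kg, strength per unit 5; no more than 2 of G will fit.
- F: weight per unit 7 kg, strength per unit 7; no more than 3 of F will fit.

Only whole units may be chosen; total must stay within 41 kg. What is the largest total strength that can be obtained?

This is a bounded integer knapsack.
3×T, 2×G, and 2×F: weight 39 ≤ 41, strength 3·5 + 2·5 + 2·7 = 39.
2×T, 2×G, and 3×F: weight 39 ≤ 41, strength 2·5 + 2·5 + 3·7 = 41.
Best is 41.

41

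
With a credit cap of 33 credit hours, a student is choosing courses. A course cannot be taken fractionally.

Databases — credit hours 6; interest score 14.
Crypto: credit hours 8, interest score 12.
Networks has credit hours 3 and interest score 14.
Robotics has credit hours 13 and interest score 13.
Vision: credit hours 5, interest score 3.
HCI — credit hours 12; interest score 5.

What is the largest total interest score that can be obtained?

53

This is an integer program with binary decision variables.
Take Databases, Crypto, Networks, and Robotics: credit hours 6 + 8 + 3 + 13 = 30 ≤ 33, interest score 14 + 12 + 14 + 13 = 53.
No other feasible combination does better.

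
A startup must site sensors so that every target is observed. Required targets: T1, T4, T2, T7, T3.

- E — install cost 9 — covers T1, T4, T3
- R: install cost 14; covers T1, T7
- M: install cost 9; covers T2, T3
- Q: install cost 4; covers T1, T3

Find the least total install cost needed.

The greedy cost-per-new-target heuristic would pick Q, E, M, and R for 36, but a cheaper cover exists.
Choose E, R, and M: together they cover T1, T4, T2, T7, T3 — every target.
Total install cost: 9 + 14 + 9 = 32.
No cover costs less than 32.

32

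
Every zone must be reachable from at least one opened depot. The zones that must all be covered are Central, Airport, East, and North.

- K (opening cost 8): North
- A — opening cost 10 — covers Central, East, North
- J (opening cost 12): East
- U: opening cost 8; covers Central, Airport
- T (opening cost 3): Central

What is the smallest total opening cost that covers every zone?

The greedy cost-per-new-zone heuristic would pick T, A, and U for 21, but a cheaper cover exists.
Choose A and U: together they cover Central, Airport, East, North — every zone.
Total opening cost: 10 + 8 = 18.
No cover costs less than 18.

18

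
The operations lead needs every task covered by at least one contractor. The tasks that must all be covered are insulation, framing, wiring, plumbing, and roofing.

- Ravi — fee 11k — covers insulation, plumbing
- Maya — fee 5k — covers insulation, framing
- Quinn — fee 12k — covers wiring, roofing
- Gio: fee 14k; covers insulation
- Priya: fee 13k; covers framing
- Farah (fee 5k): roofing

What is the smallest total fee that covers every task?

The greedy cost-per-new-task heuristic would pick Maya, Farah, Ravi, and Quinn for 33, but a cheaper cover exists.
Choose Ravi, Maya, and Quinn: together they cover insulation, framing, wiring, plumbing, roofing — every task.
Total fee: 11 + 5 + 12 = 28.
No cover costs less than 28.

28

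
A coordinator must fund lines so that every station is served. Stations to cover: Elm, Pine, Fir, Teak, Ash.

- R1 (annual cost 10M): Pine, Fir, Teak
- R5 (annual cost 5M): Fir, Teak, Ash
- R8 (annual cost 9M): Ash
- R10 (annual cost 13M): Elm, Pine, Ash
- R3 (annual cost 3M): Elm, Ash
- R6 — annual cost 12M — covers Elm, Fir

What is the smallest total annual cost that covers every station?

The greedy cost-per-new-station heuristic would pick R3, R5, and R1 for 18, but a cheaper cover exists.
Choose R1 and R3: together they cover Elm, Pine, Fir, Teak, Ash — every station.
Total annual cost: 10 + 3 = 13.
No cover costs less than 13.

13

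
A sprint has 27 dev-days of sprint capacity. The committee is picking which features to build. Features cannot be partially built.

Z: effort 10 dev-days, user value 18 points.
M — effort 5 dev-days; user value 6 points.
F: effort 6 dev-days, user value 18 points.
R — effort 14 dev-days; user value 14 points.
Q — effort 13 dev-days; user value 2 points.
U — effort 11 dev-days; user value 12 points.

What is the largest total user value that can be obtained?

48

Allowing fractional choices, the relaxed optimum would be about 48.5, but features are indivisible.
M + F + R: effort 5 + 6 + 14 = 25 ≤ 27, user value 6 + 18 + 14 = 38.
Z + F + U: effort 10 + 6 + 11 = 27 ≤ 27, user value 18 + 18 + 12 = 48.
Z + M + F: effort 10 + 5 + 6 = 21 ≤ 27, user value 18 + 6 + 18 = 42.
Best is Z, F, and U with total user value 48.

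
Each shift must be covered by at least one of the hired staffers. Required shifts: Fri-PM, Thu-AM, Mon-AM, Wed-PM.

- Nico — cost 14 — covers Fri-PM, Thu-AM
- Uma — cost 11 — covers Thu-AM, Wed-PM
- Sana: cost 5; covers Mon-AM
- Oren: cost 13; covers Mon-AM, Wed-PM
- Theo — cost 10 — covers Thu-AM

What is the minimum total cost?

This is a weighted set-cover instance.
Choose Nico and Oren: together they cover Fri-PM, Thu-AM, Mon-AM, Wed-PM — every shift.
Total cost: 14 + 13 = 27.

27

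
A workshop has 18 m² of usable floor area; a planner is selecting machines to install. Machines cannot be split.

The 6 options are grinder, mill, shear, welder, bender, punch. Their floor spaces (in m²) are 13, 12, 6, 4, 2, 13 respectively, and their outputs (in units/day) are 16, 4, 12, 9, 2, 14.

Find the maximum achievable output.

25

Allowing fractional choices, the relaxed optimum would be about 30.8, but machines are indivisible.
grinder + welder: floor space 13 + 4 = 17 ≤ 18, output 16 + 9 = 25.
shear + welder + bender: floor space 6 + 4 + 2 = 12 ≤ 18, output 12 + 9 + 2 = 23.
Best is grinder and welder with total output 25.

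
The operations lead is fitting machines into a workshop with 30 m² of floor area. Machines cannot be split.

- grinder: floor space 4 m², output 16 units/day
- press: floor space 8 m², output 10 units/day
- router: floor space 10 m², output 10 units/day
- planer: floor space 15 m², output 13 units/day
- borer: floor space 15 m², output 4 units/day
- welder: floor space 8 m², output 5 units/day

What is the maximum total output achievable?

41

Allowing fractional choices, the relaxed optimum would be about 42.9, but machines are indivisible.
grinder + router + planer: floor space 4 + 10 + 15 = 29 ≤ 30, output 16 + 10 + 13 = 39.
grinder + press + planer: floor space 4 + 8 + 15 = 27 ≤ 30, output 16 + 10 + 13 = 39.
grinder + press + router + welder: floor space 4 + 8 + 10 + 8 = 30 ≤ 30, output 16 + 10 + 10 + 5 = 41.
Best is grinder, press, router, and welder with total output 41.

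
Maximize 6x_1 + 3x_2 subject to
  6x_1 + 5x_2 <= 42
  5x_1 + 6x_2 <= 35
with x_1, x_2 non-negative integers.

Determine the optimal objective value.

42

(x_1,x_2)=(7,0): 6·7+5·0=42≤42, 5·7+6·0=35≤35, objective 42.
(x_1,x_2)=(6,0): 6·6+5·0=36≤42, 5·6+6·0=30≤35, objective 36.
No feasible integer point exceeds 42.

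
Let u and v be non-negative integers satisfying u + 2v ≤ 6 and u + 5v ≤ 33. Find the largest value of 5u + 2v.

(u,v)=(6,0) is feasible, giving 30.
(u,v)=(5,0) is feasible, giving 25.
The best lattice point is (6,0), giving 30.

30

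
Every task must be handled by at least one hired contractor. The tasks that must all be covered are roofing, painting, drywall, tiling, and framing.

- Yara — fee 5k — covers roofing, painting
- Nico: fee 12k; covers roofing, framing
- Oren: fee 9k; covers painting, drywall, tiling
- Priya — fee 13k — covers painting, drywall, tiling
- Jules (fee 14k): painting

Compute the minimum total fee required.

The greedy cost-per-new-task heuristic would pick Yara, Oren, and Nico for 26, but a cheaper cover exists.
Choose Nico and Oren: together they cover roofing, painting, drywall, tiling, framing — every task.
Total fee: 12 + 9 = 21.
No cover costs less than 21.

21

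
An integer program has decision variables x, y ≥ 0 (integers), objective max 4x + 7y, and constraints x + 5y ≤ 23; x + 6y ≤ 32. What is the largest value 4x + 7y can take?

(x,y)=(23,0): 1·23+5·0=23≤23, 1·23+6·0=23≤32, objective 92.
(x,y)=(22,0): 1·22+5·0=22≤23, 1·22+6·0=22≤32, objective 88.
No feasible integer point exceeds 92.

92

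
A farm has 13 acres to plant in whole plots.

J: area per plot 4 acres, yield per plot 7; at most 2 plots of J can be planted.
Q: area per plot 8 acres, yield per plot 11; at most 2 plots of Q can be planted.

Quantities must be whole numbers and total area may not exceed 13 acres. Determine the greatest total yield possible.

This is a bounded integer knapsack.
Take 1×J and 1×Q: area 12 ≤ 13, yield 1·7 + 1·11 = 18.
No other integer combination yields more.

18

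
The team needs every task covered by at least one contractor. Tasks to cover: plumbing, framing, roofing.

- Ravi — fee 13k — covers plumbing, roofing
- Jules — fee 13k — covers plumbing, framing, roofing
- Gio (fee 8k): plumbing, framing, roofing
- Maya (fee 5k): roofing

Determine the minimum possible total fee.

Gio alone covers plumbing, framing, roofing — every task.
Total fee: 8.
No cover costs less than 8.

8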